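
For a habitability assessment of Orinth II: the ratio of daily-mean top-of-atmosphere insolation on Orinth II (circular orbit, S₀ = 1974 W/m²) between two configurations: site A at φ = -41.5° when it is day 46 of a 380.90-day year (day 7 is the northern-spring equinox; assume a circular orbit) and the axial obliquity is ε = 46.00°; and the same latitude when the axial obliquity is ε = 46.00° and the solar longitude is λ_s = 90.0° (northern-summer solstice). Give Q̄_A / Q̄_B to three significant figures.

Q̄_A / Q̄_B ≈ 24.1

— Configuration A (φ=-41.5°):
Solar longitude: λ_s = 360° × (46 − 7)/380.90 = 36.860°.
sin δ = sin 46.00° × sin 36.860° = 0.43151, so δ = +25.563°.
cos H₀ = −tan(-41.5°) tan(+25.563°) = 0.4232, H₀ = 1.1338 rad.
Bracket: H₀ sin φ sin δ + cos φ cos δ sin H₀ = 1.1338×-0.66262×0.43151 + 0.74896×0.90211×0.90604 = -0.324184 + 0.612161 = 0.287977.
Q̄ = (S₀/π) × [bracket] = (1974/π) × 0.287977 = 180.95 W/m².
— Configuration B (φ=-41.5°):
Solar declination: sin δ = sin ε · sin λ_s = sin 46.00° × sin 90.0° = 0.71934, so δ = +46.000°.
cos H₀ = −tan(-41.5°) tan(+46.000°) = 0.9162, H₀ = 0.4124 rad.
Bracket: H₀ sin φ sin δ + cos φ cos δ sin H₀ = 0.4124×-0.66262×0.71934 + 0.74896×0.69466×0.40081 = -0.196570 + 0.208530 = 0.011960.
Q̄ = (S₀/π) × [bracket] = (1974/π) × 0.011960 = 7.5150 W/m².
Ratio Q̄_A / Q̄_B = 180.95 / 7.5150 = 24.08.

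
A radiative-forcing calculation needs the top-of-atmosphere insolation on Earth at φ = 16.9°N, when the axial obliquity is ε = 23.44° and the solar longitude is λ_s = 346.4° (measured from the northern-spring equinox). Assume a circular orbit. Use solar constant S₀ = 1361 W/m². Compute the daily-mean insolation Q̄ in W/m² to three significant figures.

Q̄ ≈ 394 W/m²

Solar declination: sin δ = sin ε · sin λ_s = sin 23.44° × sin 346.4° = -0.09354, so δ = -5.367°.
cos H₀ = −tan(+16.9°) tan(-5.367°) = 0.0285, H₀ = 1.5422 rad.
Bracket: H₀ sin φ sin δ + cos φ cos δ sin H₀ = 1.5422×0.29070×-0.09354 + 0.95681×0.99562×0.99959 = -0.041936 + 0.952229 = 0.910293.
Q̄ = (S₀/π) × [bracket] = (1361/π) × 0.910293 = 394.4 W/m².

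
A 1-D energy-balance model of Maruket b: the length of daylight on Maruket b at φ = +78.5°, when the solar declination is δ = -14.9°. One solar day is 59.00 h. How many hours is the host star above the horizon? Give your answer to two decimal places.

0.00 h

cos H₀ = −tan φ · tan δ = 1.3078 ≥ 1, so the host star never rises (polar night) and H₀ = 0.
Daylight = 2H₀/(2π) × 59.00 h = (0.0000/π) × 59.00 = 0.00 h.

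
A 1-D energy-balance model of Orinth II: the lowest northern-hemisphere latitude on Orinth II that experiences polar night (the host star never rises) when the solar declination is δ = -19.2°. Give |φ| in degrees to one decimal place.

Polar night requires cos H₀ = −tan φ tan δ ≥ 1, i.e. tan φ tan δ ≤ −1.
The boundary is |tan φ| · |tan δ| = 1, so |φ| = 90° − |δ| = 90° − 19.2° = 70.8° in the northern hemisphere.

|φ| = 70.8°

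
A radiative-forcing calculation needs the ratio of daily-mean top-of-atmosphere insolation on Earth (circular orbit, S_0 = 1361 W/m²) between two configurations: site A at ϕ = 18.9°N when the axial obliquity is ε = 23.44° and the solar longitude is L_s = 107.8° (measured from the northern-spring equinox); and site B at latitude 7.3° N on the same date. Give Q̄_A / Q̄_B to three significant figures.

— Configuration A (ϕ=+18.9°):
Solar declination: sin δ = sin ε · sin L_s = sin 23.44° × sin 107.8° = 0.37875, so δ = +22.256°.
cos h₀ = −tan(+18.9°) tan(+22.256°) = -0.1401, h₀ = 1.7114 rad.
Bracket: h₀ sin ϕ sin δ + cos ϕ cos δ sin h₀ = 1.7114×0.32392×0.37875 + 0.94609×0.92550×0.99014 = 0.209963 + 0.866973 = 1.076936.
Q̄ = (S_0/π) × [bracket] = (1361/π) × 1.076936 = 466.55 W/m².
— Configuration B (ϕ=+7.3°):
cos h₀ = −tan(+7.3°) tan(+22.256°) = -0.0524, h₀ = 1.6232 rad.
Bracket: h₀ sin ϕ sin δ + cos ϕ cos δ sin h₀ = 1.6232×0.12706×0.37875 + 0.99189×0.92550×0.99862 = 0.078115 + 0.916727 = 0.994842.
Q̄ = (S_0/π) × [bracket] = (1361/π) × 0.994842 = 430.99 W/m².
Ratio Q̄_A / Q̄_B = 466.55 / 430.99 = 1.083.

Q̄_A / Q̄_B ≈ 1.08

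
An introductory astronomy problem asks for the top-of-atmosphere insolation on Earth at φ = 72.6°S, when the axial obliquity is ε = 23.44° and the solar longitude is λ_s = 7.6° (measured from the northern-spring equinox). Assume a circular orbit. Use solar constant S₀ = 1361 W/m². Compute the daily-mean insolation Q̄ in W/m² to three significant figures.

Solar declination: sin δ = sin ε · sin λ_s = sin 23.44° × sin 7.6° = 0.05261, so δ = +3.016°.
cos H₀ = −tan(-72.6°) tan(+3.016°) = 0.1681, H₀ = 1.4019 rad.
Bracket: H₀ sin φ sin δ + cos φ cos δ sin H₀ = 1.4019×-0.95424×0.05261 + 0.29904×0.99862×0.98577 = -0.070379 + 0.294378 = 0.223999.
Q̄ = (S₀/π) × [bracket] = (1361/π) × 0.223999 = 97.04 W/m².

Q̄ ≈ 97.0 W/m²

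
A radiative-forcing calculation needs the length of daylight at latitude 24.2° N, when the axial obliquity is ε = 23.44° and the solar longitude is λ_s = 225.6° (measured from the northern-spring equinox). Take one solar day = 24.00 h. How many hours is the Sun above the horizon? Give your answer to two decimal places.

10.98 h

Solar declination: sin δ = sin ε · sin λ_s = sin 23.44° × sin 225.6° = -0.28421, so δ = -16.512°.
cos H₀ = −tan φ · tan δ = −tan(+24.2°) × tan(-16.512°) = 0.1332, so H₀ = 1.4372 rad = 82.34°.
Daylight = 2H₀/(2π) × 24.00 h = (1.4372/π) × 24.00 = 10.98 h.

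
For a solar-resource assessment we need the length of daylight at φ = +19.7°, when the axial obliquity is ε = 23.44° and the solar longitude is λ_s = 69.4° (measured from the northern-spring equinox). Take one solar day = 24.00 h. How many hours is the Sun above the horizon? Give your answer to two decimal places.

Solar declination: sin δ = sin ε · sin λ_s = sin 23.44° × sin 69.4° = 0.37235, so δ = +21.861°.
cos H₀ = −tan φ · tan δ = −tan(+19.7°) × tan(+21.861°) = -0.1437, so H₀ = 1.7149 rad = 98.26°.
Daylight = 2H₀/(2π) × 24.00 h = (1.7149/π) × 24.00 = 13.10 h.

13.10 h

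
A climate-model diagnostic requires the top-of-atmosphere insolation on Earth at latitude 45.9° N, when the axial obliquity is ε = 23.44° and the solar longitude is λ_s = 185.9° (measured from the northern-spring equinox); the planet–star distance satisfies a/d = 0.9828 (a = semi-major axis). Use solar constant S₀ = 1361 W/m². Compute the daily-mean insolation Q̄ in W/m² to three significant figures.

Solar declination: sin δ = sin ε · sin λ_s = sin 23.44° × sin 185.9° = -0.04089, so δ = -2.343°.
cos H₀ = −tan(+45.9°) tan(-2.343°) = 0.0422, H₀ = 1.5286 rad.
Bracket: H₀ sin φ sin δ + cos φ cos δ sin H₀ = 1.5286×0.71813×-0.04089 + 0.69591×0.99916×0.99911 = -0.044886 + 0.694707 = 0.649821.
Inverse-square distance factor (a/d)² = 0.9828² = 0.965896.
Q̄ = (S₀/π) × 0.965896 × [bracket] = (1361/π) × 0.965896 × 0.649821 = 271.9 W/m².

Q̄ ≈ 272 W/m²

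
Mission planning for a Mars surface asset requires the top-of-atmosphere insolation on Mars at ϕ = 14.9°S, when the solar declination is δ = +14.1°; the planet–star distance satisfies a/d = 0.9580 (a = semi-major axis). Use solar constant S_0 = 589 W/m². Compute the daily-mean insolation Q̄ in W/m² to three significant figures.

cos h₀ = −tan(-14.9°) tan(+14.100°) = 0.0668, h₀ = 1.5039 rad.
Bracket: h₀ sin ϕ sin δ + cos ϕ cos δ sin h₀ = 1.5039×-0.25713×0.24362 + 0.96638×0.96987×0.99776 = -0.094207 + 0.935164 = 0.840957.
Inverse-square distance factor (a/d)² = 0.9580² = 0.917764.
Q̄ = (S_0/π) × 0.917764 × [bracket] = (589/π) × 0.917764 × 0.840957 = 144.7 W/m².

Q̄ ≈ 145 W/m²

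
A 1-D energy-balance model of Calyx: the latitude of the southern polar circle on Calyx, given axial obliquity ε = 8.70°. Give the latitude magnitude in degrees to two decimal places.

81.30°

The polar circle is the lowest latitude that experiences at least one full rotation of continuous darkness at the northern-summer solstice; it lies at |ϕ| = 90° − ε = 90° − 8.70° = 81.30°.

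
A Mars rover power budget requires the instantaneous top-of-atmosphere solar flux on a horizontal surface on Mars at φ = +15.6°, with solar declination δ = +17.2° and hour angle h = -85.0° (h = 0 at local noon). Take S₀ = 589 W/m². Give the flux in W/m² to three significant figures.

94.1 W/m²

cos θ_z = sin φ sin δ + cos φ cos δ cos h = 0.079522 + 0.080191 = 0.159713.
Flux = S₀ · cos θ_z = 589 × 0.159713 = 94.07 W/m².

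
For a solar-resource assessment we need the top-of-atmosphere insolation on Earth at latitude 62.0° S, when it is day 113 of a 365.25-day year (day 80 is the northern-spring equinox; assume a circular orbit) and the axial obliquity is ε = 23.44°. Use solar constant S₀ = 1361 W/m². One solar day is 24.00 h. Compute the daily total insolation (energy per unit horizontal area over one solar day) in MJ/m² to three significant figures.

7.54 MJ/m²

Solar longitude: λ_s = 360° × (113 − 80)/365.25 = 32.526°.
sin δ = sin 23.44° × sin 32.526° = 0.21388, so δ = +12.350°.
cos H₀ = −tan(-62.0°) tan(+12.350°) = 0.4118, H₀ = 1.1464 rad.
Bracket: H₀ sin φ sin δ + cos φ cos δ sin H₀ = 1.1464×-0.88295×0.21388 + 0.46947×0.97686×0.91128 = -0.216492 + 0.417919 = 0.201427.
Q̄ = (S₀/π) × [bracket] = (1361/π) × 0.201427 = 87.262 W/m².
Daily total = Q̄ × 24.00 h × 3600 s/h = 87.262 × 24.00 × 3600 / 10⁶ = 7.539 MJ/m².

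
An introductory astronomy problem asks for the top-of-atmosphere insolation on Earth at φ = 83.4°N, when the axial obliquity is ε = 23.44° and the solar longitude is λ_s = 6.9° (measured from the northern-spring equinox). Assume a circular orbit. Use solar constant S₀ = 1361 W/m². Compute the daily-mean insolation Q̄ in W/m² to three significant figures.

Q̄ ≈ 86.4 W/m²

Solar declination: sin δ = sin ε · sin λ_s = sin 23.44° × sin 6.9° = 0.04779, so δ = +2.739°.
cos H₀ = −tan(+83.4°) tan(+2.739°) = -0.4135, H₀ = 1.9971 rad.
Bracket: H₀ sin φ sin δ + cos φ cos δ sin H₀ = 1.9971×0.99337×0.04779 + 0.11494×0.99886×0.91050 = 0.094809 + 0.104534 = 0.199343.
Q̄ = (S₀/π) × [bracket] = (1361/π) × 0.199343 = 86.36 W/m².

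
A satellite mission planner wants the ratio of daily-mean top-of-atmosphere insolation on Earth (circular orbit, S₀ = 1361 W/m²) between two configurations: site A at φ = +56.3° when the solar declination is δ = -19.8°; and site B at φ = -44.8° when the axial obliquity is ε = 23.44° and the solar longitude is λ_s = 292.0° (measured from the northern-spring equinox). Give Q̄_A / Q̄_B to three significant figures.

— Configuration A (φ=+56.3°):
cos H₀ = −tan(+56.3°) tan(-19.800°) = 0.5398, H₀ = 1.0006 rad.
Bracket: H₀ sin φ sin δ + cos φ cos δ sin H₀ = 1.0006×0.83195×-0.33874 + 0.55484×0.94088×0.84177 = -0.281984 + 0.439436 = 0.157452.
Q̄ = (S₀/π) × [bracket] = (1361/π) × 0.157452 = 68.211 W/m².
— Configuration B (φ=-44.8°):
Solar declination: sin δ = sin ε · sin λ_s = sin 23.44° × sin 292.0° = -0.36882, so δ = -21.643°.
cos H₀ = −tan(-44.8°) tan(-21.643°) = -0.3940, H₀ = 1.9758 rad.
Bracket: H₀ sin φ sin δ + cos φ cos δ sin H₀ = 1.9758×-0.70463×-0.36882 + 0.70957×0.92950×0.91909 = 0.513474 + 0.606182 = 1.119656.
Q̄ = (S₀/π) × [bracket] = (1361/π) × 1.119656 = 485.06 W/m².
Ratio Q̄_A / Q̄_B = 68.211 / 485.06 = 0.1406.

Q̄_A / Q̄_B ≈ 0.141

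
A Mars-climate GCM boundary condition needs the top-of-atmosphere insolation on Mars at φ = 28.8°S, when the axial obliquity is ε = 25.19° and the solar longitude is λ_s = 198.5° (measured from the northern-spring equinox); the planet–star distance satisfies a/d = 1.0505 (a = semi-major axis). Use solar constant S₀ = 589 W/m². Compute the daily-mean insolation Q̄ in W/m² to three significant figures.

Q̄ ≈ 201 W/m²

Solar declination: sin δ = sin ε · sin λ_s = sin 25.19° × sin 198.5° = -0.13505, so δ = -7.762°.
cos H₀ = −tan(-28.8°) tan(-7.762°) = -0.0749, H₀ = 1.6458 rad.
Bracket: H₀ sin φ sin δ + cos φ cos δ sin H₀ = 1.6458×-0.48175×-0.13505 + 0.87631×0.99084×0.99719 = 0.107076 + 0.865843 = 0.972919.
Inverse-square distance factor (a/d)² = 1.0505² = 1.103550.
Q̄ = (S₀/π) × 1.103550 × [bracket] = (589/π) × 1.103550 × 0.972919 = 201.3 W/m².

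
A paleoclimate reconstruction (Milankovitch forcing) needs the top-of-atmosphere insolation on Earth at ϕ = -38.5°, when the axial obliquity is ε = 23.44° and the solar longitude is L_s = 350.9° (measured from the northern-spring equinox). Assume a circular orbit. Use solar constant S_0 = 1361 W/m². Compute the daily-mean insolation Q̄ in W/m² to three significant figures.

Q̄ ≈ 365 W/m²

Solar declination: sin δ = sin ε · sin L_s = sin 23.44° × sin 350.9° = -0.06291, so δ = -3.607°.
cos h₀ = −tan(-38.5°) tan(-3.607°) = -0.0501, h₀ = 1.6210 rad.
Bracket: h₀ sin ϕ sin δ + cos ϕ cos δ sin h₀ = 1.6210×-0.62251×-0.06291 + 0.78261×0.99802×0.99874 = 0.063482 + 0.780076 = 0.843558.
Q̄ = (S_0/π) × [bracket] = (1361/π) × 0.843558 = 365.4 W/m².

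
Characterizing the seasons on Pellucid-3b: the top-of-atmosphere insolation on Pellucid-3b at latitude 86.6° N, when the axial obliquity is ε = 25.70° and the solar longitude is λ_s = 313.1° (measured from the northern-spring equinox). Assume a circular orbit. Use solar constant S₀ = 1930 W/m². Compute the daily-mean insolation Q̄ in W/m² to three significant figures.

Q̄ ≈ 0.00 W/m²

Solar declination: sin δ = sin ε · sin λ_s = sin 25.70° × sin 313.1° = -0.31664, so δ = -18.460°.
cos H₀ = −tan(+86.6°) tan(-18.460°) = 5.6188 ≥ 1 ⇒ polar night, H₀ = 0 and Q̄ = 0.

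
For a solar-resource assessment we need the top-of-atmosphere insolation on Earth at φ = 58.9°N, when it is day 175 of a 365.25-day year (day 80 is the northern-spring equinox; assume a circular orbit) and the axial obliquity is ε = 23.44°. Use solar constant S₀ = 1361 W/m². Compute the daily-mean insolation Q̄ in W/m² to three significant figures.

Solar longitude: λ_s = 360° × (175 − 80)/365.25 = 93.634°.
sin δ = sin 23.44° × sin 93.634° = 0.39699, so δ = +23.390°.
cos H₀ = −tan(+58.9°) tan(+23.390°) = -0.7170, H₀ = 2.3703 rad.
Bracket: H₀ sin φ sin δ + cos φ cos δ sin H₀ = 2.3703×0.85627×0.39699 + 0.51653×0.91782×0.69706 = 0.805738 + 0.330463 = 1.136201.
Q̄ = (S₀/π) × [bracket] = (1361/π) × 1.136201 = 492.2 W/m².

Q̄ ≈ 492 W/m²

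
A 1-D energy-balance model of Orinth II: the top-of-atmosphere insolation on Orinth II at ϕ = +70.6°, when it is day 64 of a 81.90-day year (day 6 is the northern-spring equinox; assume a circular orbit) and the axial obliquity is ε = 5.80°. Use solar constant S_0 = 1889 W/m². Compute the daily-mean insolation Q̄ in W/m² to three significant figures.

Q̄ ≈ 120 W/m²

Solar longitude: L_s = 360° × (64 − 6)/81.90 = 254.945°.
sin δ = sin 5.80° × sin 254.945° = -0.09759, so δ = -5.600°.
cos h₀ = −tan(+70.6°) tan(-5.600°) = 0.2784, h₀ = 1.2886 rad.
Bracket: h₀ sin ϕ sin δ + cos ϕ cos δ sin h₀ = 1.2886×0.94322×-0.09759 + 0.33216×0.99523×0.96045 = -0.118614 + 0.317501 = 0.198887.
Q̄ = (S_0/π) × [bracket] = (1889/π) × 0.198887 = 119.6 W/m².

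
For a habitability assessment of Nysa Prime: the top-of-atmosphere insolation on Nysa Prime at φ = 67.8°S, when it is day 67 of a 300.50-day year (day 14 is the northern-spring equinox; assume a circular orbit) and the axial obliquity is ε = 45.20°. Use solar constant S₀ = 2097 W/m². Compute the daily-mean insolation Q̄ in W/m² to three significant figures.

Solar longitude: λ_s = 360° × (67 − 14)/300.50 = 63.494°.
sin δ = sin 45.20° × sin 63.494° = 0.63499, so δ = +39.419°.
cos H₀ = −tan(-67.8°) tan(+39.419°) = 2.0142 ≥ 1 ⇒ polar night, H₀ = 0 and Q̄ = 0.

Q̄ ≈ 0.00 W/m²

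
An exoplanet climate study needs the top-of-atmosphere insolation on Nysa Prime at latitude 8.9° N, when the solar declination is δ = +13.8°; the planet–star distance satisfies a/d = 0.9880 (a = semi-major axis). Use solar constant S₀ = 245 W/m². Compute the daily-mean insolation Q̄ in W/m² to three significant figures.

Q̄ ≈ 77.5 W/m²

cos H₀ = −tan(+8.9°) tan(+13.800°) = -0.0385, H₀ = 1.6093 rad.
Bracket: H₀ sin φ sin δ + cos φ cos δ sin H₀ = 1.6093×0.15471×0.23853 + 0.98796×0.97113×0.99926 = 0.059388 + 0.958728 = 1.018116.
Inverse-square distance factor (a/d)² = 0.9880² = 0.976144.
Q̄ = (S₀/π) × 0.976144 × [bracket] = (245/π) × 0.976144 × 1.018116 = 77.50 W/m².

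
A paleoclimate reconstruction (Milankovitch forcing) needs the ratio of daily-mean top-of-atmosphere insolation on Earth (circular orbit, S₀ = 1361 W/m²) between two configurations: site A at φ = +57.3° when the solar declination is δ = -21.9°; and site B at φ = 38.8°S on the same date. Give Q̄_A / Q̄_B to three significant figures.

— Configuration A (φ=+57.3°):
cos H₀ = −tan(+57.3°) tan(-21.900°) = 0.6262, H₀ = 0.8942 rad.
Bracket: H₀ sin φ sin δ + cos φ cos δ sin H₀ = 0.8942×0.84151×-0.37299 + 0.54024×0.92784×0.77968 = -0.280667 + 0.390819 = 0.110152.
Q̄ = (S₀/π) × [bracket] = (1361/π) × 0.110152 = 47.720 W/m².
— Configuration B (φ=-38.8°):
cos H₀ = −tan(-38.8°) tan(-21.900°) = -0.3232, H₀ = 1.8999 rad.
Bracket: H₀ sin φ sin δ + cos φ cos δ sin H₀ = 1.8999×-0.62660×-0.37299 + 0.77934×0.92784×0.94633 = 0.444036 + 0.684294 = 1.128330.
Q̄ = (S₀/π) × [bracket] = (1361/π) × 1.128330 = 488.81 W/m².
Ratio Q̄_A / Q̄_B = 47.720 / 488.81 = 0.09762.

Q̄_A / Q̄_B ≈ 0.0976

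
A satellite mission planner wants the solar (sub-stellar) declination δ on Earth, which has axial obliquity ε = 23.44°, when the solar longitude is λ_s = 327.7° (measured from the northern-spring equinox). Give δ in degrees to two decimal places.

sin δ = sin ε · sin λ_s = sin 23.44° × sin 327.7° = -0.212559.
δ = arcsin(-0.212559) = -12.27°.

δ = -12.27°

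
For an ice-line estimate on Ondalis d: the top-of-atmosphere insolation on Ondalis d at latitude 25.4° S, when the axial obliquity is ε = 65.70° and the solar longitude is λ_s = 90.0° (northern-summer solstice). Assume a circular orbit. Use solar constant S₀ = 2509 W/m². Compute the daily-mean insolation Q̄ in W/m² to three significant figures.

Q̄ ≈ 0.00 W/m²

Solar declination: sin δ = sin ε · sin λ_s = sin 65.70° × sin 90.0° = 0.91140, so δ = +65.700°.
cos H₀ = −tan(-25.4°) tan(+65.700°) = 1.0516 ≥ 1 ⇒ polar night, H₀ = 0 and Q̄ = 0.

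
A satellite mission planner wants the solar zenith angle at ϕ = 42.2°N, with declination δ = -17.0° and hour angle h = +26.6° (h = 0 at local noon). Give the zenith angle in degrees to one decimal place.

cos θ_z = sin ϕ sin δ + cos ϕ cos δ cos h = -0.196392 + 0.633450 = 0.437058.
θ_z = arccos(0.437058) = 64.1°.

θ_z = 64.1°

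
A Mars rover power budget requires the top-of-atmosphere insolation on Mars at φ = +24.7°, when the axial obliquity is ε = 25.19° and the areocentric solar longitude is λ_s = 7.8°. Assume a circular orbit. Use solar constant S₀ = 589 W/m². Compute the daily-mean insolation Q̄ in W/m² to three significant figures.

sin δ = sin 25.19° × sin 7.8° = 0.05776, so δ = +3.311°.
cos H₀ = −tan(+24.7°) tan(+3.311°) = -0.0266, H₀ = 1.5974 rad.
Bracket: H₀ sin φ sin δ + cos φ cos δ sin H₀ = 1.5974×0.41787×0.05776 + 0.90851×0.99833×0.99965 = 0.038555 + 0.906675 = 0.945230.
Q̄ = (S₀/π) × [bracket] = (589/π) × 0.945230 = 177.2 W/m².

Q̄ ≈ 177 W/m²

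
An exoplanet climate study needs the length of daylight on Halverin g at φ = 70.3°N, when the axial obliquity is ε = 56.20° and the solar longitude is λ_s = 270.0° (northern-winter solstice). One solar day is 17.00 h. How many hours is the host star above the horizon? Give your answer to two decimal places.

Solar declination: sin δ = sin ε · sin λ_s = sin 56.20° × sin 270.0° = -0.83098, so δ = -56.200°.
cos H₀ = −tan φ · tan δ = 4.1720 ≥ 1, so the host star never rises (polar night) and H₀ = 0.
Daylight = 2H₀/(2π) × 17.00 h = (0.0000/π) × 17.00 = 0.00 h.

0.00 h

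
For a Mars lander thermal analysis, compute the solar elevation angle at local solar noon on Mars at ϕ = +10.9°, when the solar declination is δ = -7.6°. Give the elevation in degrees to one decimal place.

71.5°

At local noon the hour angle is zero, so the zenith angle equals |ϕ − δ| = |+10.9° − (-7.600°)| = 18.500°.
Elevation = 90° − 18.500° = 71.5°.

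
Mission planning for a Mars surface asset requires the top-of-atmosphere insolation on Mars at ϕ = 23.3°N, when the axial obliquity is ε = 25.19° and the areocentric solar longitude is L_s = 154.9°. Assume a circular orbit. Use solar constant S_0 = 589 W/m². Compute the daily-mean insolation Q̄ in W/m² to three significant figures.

Q̄ ≈ 191 W/m²

sin δ = sin 25.19° × sin 154.9° = 0.18055, so δ = +10.402°.
cos h₀ = −tan(+23.3°) tan(+10.402°) = -0.0791, h₀ = 1.6499 rad.
Bracket: h₀ sin ϕ sin δ + cos ϕ cos δ sin h₀ = 1.6499×0.39555×0.18055 + 0.91845×0.98357×0.99687 = 0.117830 + 0.900532 = 1.018362.
Q̄ = (S_0/π) × [bracket] = (589/π) × 1.018362 = 190.9 W/m².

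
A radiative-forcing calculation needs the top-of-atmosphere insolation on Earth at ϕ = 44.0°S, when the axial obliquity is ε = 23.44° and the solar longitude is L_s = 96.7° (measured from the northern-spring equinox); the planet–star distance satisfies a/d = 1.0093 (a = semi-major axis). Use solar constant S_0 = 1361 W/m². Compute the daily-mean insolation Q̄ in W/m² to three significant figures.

Solar declination: sin δ = sin ε · sin L_s = sin 23.44° × sin 96.7° = 0.39507, so δ = +23.270°.
cos h₀ = −tan(-44.0°) tan(+23.270°) = 0.4153, h₀ = 1.1425 rad.
Bracket: h₀ sin ϕ sin δ + cos ϕ cos δ sin h₀ = 1.1425×-0.69466×0.39507 + 0.71934×0.91865×0.90968 = -0.313547 + 0.601136 = 0.287589.
Inverse-square distance factor (a/d)² = 1.0093² = 1.018686.
Q̄ = (S_0/π) × 1.018686 × [bracket] = (1361/π) × 1.018686 × 0.287589 = 126.9 W/m².

Q̄ ≈ 127 W/m²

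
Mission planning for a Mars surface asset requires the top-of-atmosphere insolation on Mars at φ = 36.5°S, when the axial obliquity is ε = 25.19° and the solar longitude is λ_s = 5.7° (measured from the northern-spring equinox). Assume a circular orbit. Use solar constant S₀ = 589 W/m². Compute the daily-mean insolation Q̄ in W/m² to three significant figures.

Solar declination: sin δ = sin ε · sin λ_s = sin 25.19° × sin 5.7° = 0.04227, so δ = +2.423°.
cos H₀ = −tan(-36.5°) tan(+2.423°) = 0.0313, H₀ = 1.5395 rad.
Bracket: H₀ sin φ sin δ + cos φ cos δ sin H₀ = 1.5395×-0.59482×0.04227 + 0.80386×0.99911×0.99951 = -0.038708 + 0.802751 = 0.764043.
Q̄ = (S₀/π) × [bracket] = (589/π) × 0.764043 = 143.2 W/m².

Q̄ ≈ 143 W/m²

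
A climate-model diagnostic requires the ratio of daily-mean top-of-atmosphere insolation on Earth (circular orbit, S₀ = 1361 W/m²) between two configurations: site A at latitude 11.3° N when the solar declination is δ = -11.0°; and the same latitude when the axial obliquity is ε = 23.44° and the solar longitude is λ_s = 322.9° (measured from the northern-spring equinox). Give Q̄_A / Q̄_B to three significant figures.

— Configuration A (φ=+11.3°):
cos H₀ = −tan(+11.3°) tan(-11.000°) = 0.0388, H₀ = 1.5319 rad.
Bracket: H₀ sin φ sin δ + cos φ cos δ sin H₀ = 1.5319×0.19595×-0.19081 + 0.98061×0.98163×0.99925 = -0.057277 + 0.961874 = 0.904597.
Q̄ = (S₀/π) × [bracket] = (1361/π) × 0.904597 = 391.89 W/m².
— Configuration B (φ=+11.3°):
Solar declination: sin δ = sin ε · sin λ_s = sin 23.44° × sin 322.9° = -0.23995, so δ = -13.884°.
cos H₀ = −tan(+11.3°) tan(-13.884°) = 0.0494, H₀ = 1.5214 rad.
Bracket: H₀ sin φ sin δ + cos φ cos δ sin H₀ = 1.5214×0.19595×-0.23995 + 0.98061×0.97079×0.99878 = -0.071533 + 0.950805 = 0.879272.
Q̄ = (S₀/π) × [bracket] = (1361/π) × 0.879272 = 380.92 W/m².
Ratio Q̄_A / Q̄_B = 391.89 / 380.92 = 1.029.

Q̄_A / Q̄_B ≈ 1.03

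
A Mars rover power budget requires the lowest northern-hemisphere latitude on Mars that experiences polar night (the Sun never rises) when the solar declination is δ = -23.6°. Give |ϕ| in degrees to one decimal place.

Polar night requires cos h₀ = −tan ϕ tan δ ≥ 1, i.e. tan ϕ tan δ ≤ −1.
The boundary is |tan ϕ| · |tan δ| = 1, so |ϕ| = 90° − |δ| = 90° − 23.6° = 66.4° in the northern hemisphere.

|ϕ| = 66.4°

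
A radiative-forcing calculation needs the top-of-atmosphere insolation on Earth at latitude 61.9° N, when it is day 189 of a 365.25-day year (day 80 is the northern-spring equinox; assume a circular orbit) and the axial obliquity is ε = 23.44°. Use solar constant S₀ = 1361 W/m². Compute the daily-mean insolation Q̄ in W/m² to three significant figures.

Solar longitude: λ_s = 360° × (189 − 80)/365.25 = 107.433°.
sin δ = sin 23.44° × sin 107.433° = 0.37952, so δ = +22.304°.
cos H₀ = −tan(+61.9°) tan(+22.304°) = -0.7682, H₀ = 2.4469 rad.
Bracket: H₀ sin φ sin δ + cos φ cos δ sin H₀ = 2.4469×0.88213×0.37952 + 0.47101×0.92518×0.64015 = 0.819188 + 0.278958 = 1.098146.
Q̄ = (S₀/π) × [bracket] = (1361/π) × 1.098146 = 475.7 W/m².

Q̄ ≈ 476 W/m²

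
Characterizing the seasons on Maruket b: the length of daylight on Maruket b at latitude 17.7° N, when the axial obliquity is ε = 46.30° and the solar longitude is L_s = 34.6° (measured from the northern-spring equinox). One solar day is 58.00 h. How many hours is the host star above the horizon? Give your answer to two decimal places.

31.66 h

Solar declination: sin δ = sin ε · sin L_s = sin 46.30° × sin 34.6° = 0.41053, so δ = +24.238°.
cos h₀ = −tan ϕ · tan δ = −tan(+17.7°) × tan(+24.238°) = -0.1437, so h₀ = 1.7150 rad = 98.26°.
Daylight = 2h₀/(2π) × 58.00 h = (1.7150/π) × 58.00 = 31.66 h.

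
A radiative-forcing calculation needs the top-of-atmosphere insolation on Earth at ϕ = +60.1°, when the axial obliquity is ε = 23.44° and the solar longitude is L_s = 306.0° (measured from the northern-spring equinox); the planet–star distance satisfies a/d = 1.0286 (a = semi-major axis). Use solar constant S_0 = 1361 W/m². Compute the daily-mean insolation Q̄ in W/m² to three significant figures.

Q̄ ≈ 54.5 W/m²

Solar declination: sin δ = sin ε · sin L_s = sin 23.44° × sin 306.0° = -0.32182, so δ = -18.773°.
cos h₀ = −tan(+60.1°) tan(-18.773°) = 0.5911, h₀ = 0.9384 rad.
Bracket: h₀ sin ϕ sin δ + cos ϕ cos δ sin h₀ = 0.9384×0.86690×-0.32182 + 0.49849×0.94680×0.80660 = -0.261800 + 0.380691 = 0.118891.
Inverse-square distance factor (a/d)² = 1.0286² = 1.058018.
Q̄ = (S_0/π) × 1.058018 × [bracket] = (1361/π) × 1.058018 × 0.118891 = 54.49 W/m².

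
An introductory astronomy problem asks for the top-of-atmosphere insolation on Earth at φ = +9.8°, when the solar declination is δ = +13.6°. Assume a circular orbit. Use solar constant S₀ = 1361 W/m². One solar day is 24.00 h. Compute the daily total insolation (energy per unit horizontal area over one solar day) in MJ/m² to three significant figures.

38.2 MJ/m²

cos H₀ = −tan(+9.8°) tan(+13.600°) = -0.0418, H₀ = 1.6126 rad.
Bracket: H₀ sin φ sin δ + cos φ cos δ sin H₀ = 1.6126×0.17021×0.23514 + 0.98541×0.97196×0.99913 = 0.064541 + 0.956946 = 1.021487.
Q̄ = (S₀/π) × [bracket] = (1361/π) × 1.021487 = 442.53 W/m².
Daily total = Q̄ × 24.00 h × 3600 s/h = 442.53 × 24.00 × 3600 / 10⁶ = 38.23 MJ/m².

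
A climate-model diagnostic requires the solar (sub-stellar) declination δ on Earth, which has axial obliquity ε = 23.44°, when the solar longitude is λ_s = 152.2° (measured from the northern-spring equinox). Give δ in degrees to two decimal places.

δ = +10.69°

sin δ = sin ε · sin λ_s = sin 23.44° × sin 152.2° = 0.185523.
δ = arcsin(0.185523) = +10.69°.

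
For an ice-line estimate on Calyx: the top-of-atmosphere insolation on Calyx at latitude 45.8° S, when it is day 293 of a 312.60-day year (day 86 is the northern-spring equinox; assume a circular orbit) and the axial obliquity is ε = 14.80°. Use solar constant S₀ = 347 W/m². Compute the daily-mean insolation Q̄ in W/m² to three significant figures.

Q̄ ≈ 104 W/m²

Solar longitude: λ_s = 360° × (293 − 86)/312.60 = 238.388°.
sin δ = sin 14.80° × sin 238.388° = -0.21754, so δ = -12.565°.
cos H₀ = −tan(-45.8°) tan(-12.565°) = -0.2292, H₀ = 1.8020 rad.
Bracket: H₀ sin φ sin δ + cos φ cos δ sin H₀ = 1.8020×-0.71691×-0.21754 + 0.69717×0.97605×0.97338 = 0.281034 + 0.662359 = 0.943393.
Q̄ = (S₀/π) × [bracket] = (347/π) × 0.943393 = 104.2 W/m².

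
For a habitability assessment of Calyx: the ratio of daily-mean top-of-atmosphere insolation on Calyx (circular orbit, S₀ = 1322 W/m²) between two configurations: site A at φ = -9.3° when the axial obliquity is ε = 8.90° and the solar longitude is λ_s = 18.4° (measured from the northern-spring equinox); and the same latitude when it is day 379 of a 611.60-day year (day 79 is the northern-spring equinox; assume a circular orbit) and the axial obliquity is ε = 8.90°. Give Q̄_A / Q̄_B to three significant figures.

— Configuration A (φ=-9.3°):
Solar declination: sin δ = sin ε · sin λ_s = sin 8.90° × sin 18.4° = 0.04883, so δ = +2.799°.
cos H₀ = −tan(-9.3°) tan(+2.799°) = 0.0080, H₀ = 1.5628 rad.
Bracket: H₀ sin φ sin δ + cos φ cos δ sin H₀ = 1.5628×-0.16160×0.04883 + 0.98686×0.99881×0.99997 = -0.012332 + 0.985656 = 0.973324.
Q̄ = (S₀/π) × [bracket] = (1322/π) × 0.973324 = 409.58 W/m².
— Configuration B (φ=-9.3°):
Solar longitude: λ_s = 360° × (379 − 79)/611.60 = 176.586°.
sin δ = sin 8.90° × sin 176.586° = 0.00921, so δ = +0.528°.
cos H₀ = −tan(-9.3°) tan(+0.528°) = 0.0015, H₀ = 1.5693 rad.
Bracket: H₀ sin φ sin δ + cos φ cos δ sin H₀ = 1.5693×-0.16160×0.00921 + 0.98686×0.99996×1.00000 = -0.002336 + 0.986821 = 0.984485.
Q̄ = (S₀/π) × [bracket] = (1322/π) × 0.984485 = 414.28 W/m².
Ratio Q̄_A / Q̄_B = 409.58 / 414.28 = 0.9887.

Q̄_A / Q̄_B ≈ 0.989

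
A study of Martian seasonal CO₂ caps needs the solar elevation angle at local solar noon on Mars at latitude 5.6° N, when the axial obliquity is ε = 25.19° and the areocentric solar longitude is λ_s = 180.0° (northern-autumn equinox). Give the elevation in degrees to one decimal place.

sin δ = sin 25.19° × sin 180.0° = 0.00000, so δ = +0.000°.
At local noon the hour angle is zero, so the zenith angle equals |φ − δ| = |+5.6° − (+0.000°)| = 5.600°.
Elevation = 90° − 5.600° = 84.4°.

84.4°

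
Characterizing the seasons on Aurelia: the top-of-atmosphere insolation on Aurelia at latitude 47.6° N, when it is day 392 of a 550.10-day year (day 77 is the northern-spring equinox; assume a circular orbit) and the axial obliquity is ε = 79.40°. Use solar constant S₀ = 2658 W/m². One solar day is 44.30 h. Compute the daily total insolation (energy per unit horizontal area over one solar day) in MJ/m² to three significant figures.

25.9 MJ/m²

Solar longitude: λ_s = 360° × (392 − 77)/550.10 = 206.144°.
sin δ = sin 79.40° × sin 206.144° = -0.43311, so δ = -25.665°.
cos H₀ = −tan(+47.6°) tan(-25.665°) = 0.5262, H₀ = 1.0166 rad.
Bracket: H₀ sin φ sin δ + cos φ cos δ sin H₀ = 1.0166×0.73846×-0.43311 + 0.67430×0.90134×0.85034 = -0.325144 + 0.516814 = 0.191670.
Q̄ = (S₀/π) × [bracket] = (2658/π) × 0.191670 = 162.17 W/m².
Daily total = Q̄ × 44.30 h × 3600 s/h = 162.17 × 44.30 × 3600 / 10⁶ = 25.86 MJ/m².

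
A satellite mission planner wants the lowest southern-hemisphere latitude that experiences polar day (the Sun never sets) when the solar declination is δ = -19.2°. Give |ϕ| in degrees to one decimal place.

Polar day requires cos h₀ = −tan ϕ tan δ ≤ −1, i.e. tan ϕ tan δ ≥ 1.
The boundary is |tan ϕ| · |tan δ| = 1, so |ϕ| = 90° − |δ| = 90° − 19.2° = 70.8° in the southern hemisphere.

|ϕ| = 70.8°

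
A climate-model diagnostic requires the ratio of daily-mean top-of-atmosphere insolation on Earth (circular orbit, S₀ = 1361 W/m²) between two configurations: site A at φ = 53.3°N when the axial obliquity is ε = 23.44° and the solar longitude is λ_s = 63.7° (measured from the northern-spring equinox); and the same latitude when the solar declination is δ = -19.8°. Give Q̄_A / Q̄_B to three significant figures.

Q̄_A / Q̄_B ≈ 5.34

— Configuration A (φ=+53.3°):
Solar declination: sin δ = sin ε · sin λ_s = sin 23.44° × sin 63.7° = 0.35661, so δ = +20.892°.
cos H₀ = −tan(+53.3°) tan(+20.892°) = -0.5121, H₀ = 2.1084 rad.
Bracket: H₀ sin φ sin δ + cos φ cos δ sin H₀ = 2.1084×0.80178×0.35661 + 0.59763×0.93425×0.85893 = 0.602840 + 0.479571 = 1.082411.
Q̄ = (S₀/π) × [bracket] = (1361/π) × 1.082411 = 468.92 W/m².
— Configuration B (φ=+53.3°):
cos H₀ = −tan(+53.3°) tan(-19.800°) = 0.4830, H₀ = 1.0667 rad.
Bracket: H₀ sin φ sin δ + cos φ cos δ sin H₀ = 1.0667×0.80178×-0.33874 + 0.59763×0.94088×0.87562 = -0.289710 + 0.492359 = 0.202649.
Q̄ = (S₀/π) × [bracket] = (1361/π) × 0.202649 = 87.792 W/m².
Ratio Q̄_A / Q̄_B = 468.92 / 87.792 = 5.341.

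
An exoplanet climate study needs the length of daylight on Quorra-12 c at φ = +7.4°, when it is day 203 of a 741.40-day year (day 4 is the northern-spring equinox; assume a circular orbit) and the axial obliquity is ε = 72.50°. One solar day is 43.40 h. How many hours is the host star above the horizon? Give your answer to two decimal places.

Solar longitude: λ_s = 360° × (203 − 4)/741.40 = 96.628°.
sin δ = sin 72.50° × sin 96.628° = 0.94734, so δ = +71.324°.
cos H₀ = −tan φ · tan δ = −tan(+7.4°) × tan(+71.324°) = -0.3842, so H₀ = 1.9652 rad = 112.60°.
Daylight = 2H₀/(2π) × 43.40 h = (1.9652/π) × 43.40 = 27.15 h.

27.15 h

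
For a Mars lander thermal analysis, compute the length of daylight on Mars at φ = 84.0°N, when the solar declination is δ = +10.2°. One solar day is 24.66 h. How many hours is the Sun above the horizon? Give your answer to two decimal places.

Sunrise equation: cos H₀ = −tan φ · tan δ = -1.7119 ≤ −1, so the Sun never sets (polar day) and H₀ = π.
Daylight = 2H₀/(2π) × 24.66 h = (3.1416/π) × 24.66 = 24.66 h.

24.66 h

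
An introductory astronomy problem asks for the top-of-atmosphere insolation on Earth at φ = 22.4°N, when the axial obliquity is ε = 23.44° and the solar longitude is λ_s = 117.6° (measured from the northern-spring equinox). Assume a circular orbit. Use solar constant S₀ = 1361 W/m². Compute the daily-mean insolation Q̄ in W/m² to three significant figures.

Q̄ ≈ 471 W/m²

Solar declination: sin δ = sin ε · sin λ_s = sin 23.44° × sin 117.6° = 0.35252, so δ = +20.642°.
cos H₀ = −tan(+22.4°) tan(+20.642°) = -0.1553, H₀ = 1.7267 rad.
Bracket: H₀ sin φ sin δ + cos φ cos δ sin H₀ = 1.7267×0.38107×0.35252 + 0.92455×0.93580×0.98787 = 0.231956 + 0.854699 = 1.086655.
Q̄ = (S₀/π) × [bracket] = (1361/π) × 1.086655 = 470.8 W/m².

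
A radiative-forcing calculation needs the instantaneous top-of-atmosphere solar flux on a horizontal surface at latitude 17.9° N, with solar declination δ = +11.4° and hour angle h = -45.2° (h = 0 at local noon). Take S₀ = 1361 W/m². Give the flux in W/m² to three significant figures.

977 W/m²

cos θ_z = sin φ sin δ + cos φ cos δ cos h = 0.060751 + 0.657297 = 0.718048.
Flux = S₀ · cos θ_z = 1361 × 0.718048 = 977.3 W/m².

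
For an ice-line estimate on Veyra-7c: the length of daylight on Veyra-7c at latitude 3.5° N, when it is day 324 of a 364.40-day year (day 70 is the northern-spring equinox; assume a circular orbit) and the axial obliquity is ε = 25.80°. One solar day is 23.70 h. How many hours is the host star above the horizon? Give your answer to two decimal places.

Solar longitude: λ_s = 360° × (324 − 70)/364.40 = 250.933°.
sin δ = sin 25.80° × sin 250.933° = -0.41135, so δ = -24.290°.
cos H₀ = −tan φ · tan δ = −tan(+3.5°) × tan(-24.290°) = 0.0276, so H₀ = 1.5432 rad = 88.42°.
Daylight = 2H₀/(2π) × 23.70 h = (1.5432/π) × 23.70 = 11.64 h.

11.64 h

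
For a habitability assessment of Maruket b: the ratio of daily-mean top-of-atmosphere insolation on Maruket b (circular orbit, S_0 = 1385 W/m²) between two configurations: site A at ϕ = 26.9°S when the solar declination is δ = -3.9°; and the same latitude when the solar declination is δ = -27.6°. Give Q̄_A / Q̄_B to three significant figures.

— Configuration A (ϕ=-26.9°):
cos h₀ = −tan(-26.9°) tan(-3.900°) = -0.0346, h₀ = 1.6054 rad.
Bracket: h₀ sin ϕ sin δ + cos ϕ cos δ sin h₀ = 1.6054×-0.45243×-0.06802 + 0.89180×0.99768×0.99940 = 0.049405 + 0.889197 = 0.938602.
Q̄ = (S_0/π) × [bracket] = (1385/π) × 0.938602 = 413.79 W/m².
— Configuration B (ϕ=-26.9°):
cos h₀ = −tan(-26.9°) tan(-27.600°) = -0.2652, h₀ = 1.8392 rad.
Bracket: h₀ sin ϕ sin δ + cos ϕ cos δ sin h₀ = 1.8392×-0.45243×-0.46330 + 0.89180×0.88620×0.96419 = 0.385516 + 0.762012 = 1.147528.
Q̄ = (S_0/π) × [bracket] = (1385/π) × 1.147528 = 505.90 W/m².
Ratio Q̄_A / Q̄_B = 413.79 / 505.90 = 0.8179.

Q̄_A / Q̄_B ≈ 0.818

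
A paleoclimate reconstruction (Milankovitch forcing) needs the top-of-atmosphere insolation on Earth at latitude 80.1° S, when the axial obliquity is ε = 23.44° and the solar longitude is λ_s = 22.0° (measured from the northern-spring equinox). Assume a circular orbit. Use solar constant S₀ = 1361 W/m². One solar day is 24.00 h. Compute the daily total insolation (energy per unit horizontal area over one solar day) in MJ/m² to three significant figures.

0.305 MJ/m²

Solar declination: sin δ = sin ε · sin λ_s = sin 23.44° × sin 22.0° = 0.14901, so δ = +8.570°.
cos H₀ = −tan(-80.1°) tan(+8.570°) = 0.8635, H₀ = 0.5287 rad.
Bracket: H₀ sin φ sin δ + cos φ cos δ sin H₀ = 0.5287×-0.98511×0.14901 + 0.17193×0.98884×0.50443 = -0.077609 + 0.085759 = 0.008150.
Q̄ = (S₀/π) × [bracket] = (1361/π) × 0.008150 = 3.5307 W/m².
Daily total = Q̄ × 24.00 h × 3600 s/h = 3.5307 × 24.00 × 3600 / 10⁶ = 0.3051 MJ/m².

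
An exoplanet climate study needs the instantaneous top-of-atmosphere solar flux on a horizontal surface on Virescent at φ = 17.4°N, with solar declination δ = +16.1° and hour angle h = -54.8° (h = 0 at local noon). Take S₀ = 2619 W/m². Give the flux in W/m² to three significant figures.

cos θ_z = sin φ sin δ + cos φ cos δ cos h = 0.082928 + 0.528481 = 0.611409.
Flux = S₀ · cos θ_z = 2619 × 0.611409 = 1601 W/m².

1.60e+03 W/m²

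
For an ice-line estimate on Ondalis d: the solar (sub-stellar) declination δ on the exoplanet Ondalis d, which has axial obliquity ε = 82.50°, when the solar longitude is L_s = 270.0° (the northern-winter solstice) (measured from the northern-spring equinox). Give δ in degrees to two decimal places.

sin δ = sin ε · sin L_s = sin 82.50° × sin 270.0° = -0.991445.
δ = arcsin(-0.991445) = -82.50°.

δ = -82.50°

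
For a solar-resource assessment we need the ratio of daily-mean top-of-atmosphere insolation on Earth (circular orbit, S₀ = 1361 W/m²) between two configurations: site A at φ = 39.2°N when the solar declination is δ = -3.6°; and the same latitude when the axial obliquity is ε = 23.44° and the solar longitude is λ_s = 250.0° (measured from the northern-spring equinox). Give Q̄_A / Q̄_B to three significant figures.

Q̄_A / Q̄_B ≈ 1.84

— Configuration A (φ=+39.2°):
cos H₀ = −tan(+39.2°) tan(-3.600°) = 0.0513, H₀ = 1.5195 rad.
Bracket: H₀ sin φ sin δ + cos φ cos δ sin H₀ = 1.5195×0.63203×-0.06279 + 0.77494×0.99803×0.99868 = -0.060302 + 0.772392 = 0.712090.
Q̄ = (S₀/π) × [bracket] = (1361/π) × 0.712090 = 308.49 W/m².
— Configuration B (φ=+39.2°):
Solar declination: sin δ = sin ε · sin λ_s = sin 23.44° × sin 250.0° = -0.37380, so δ = -21.950°.
cos H₀ = −tan(+39.2°) tan(-21.950°) = 0.3287, H₀ = 1.2359 rad.
Bracket: H₀ sin φ sin δ + cos φ cos δ sin H₀ = 1.2359×0.63203×-0.37380 + 0.77494×0.92751×0.94444 = -0.291985 + 0.678830 = 0.386845.
Q̄ = (S₀/π) × [bracket] = (1361/π) × 0.386845 = 167.59 W/m².
Ratio Q̄_A / Q̄_B = 308.49 / 167.59 = 1.841.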